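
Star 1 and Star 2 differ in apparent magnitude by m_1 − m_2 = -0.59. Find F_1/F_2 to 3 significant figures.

F_1/F_2 = 10^(−(m_1 − m_2)/2.5) = 10^(0.59/2.5) = 10^0.236 = 1.722.

1.72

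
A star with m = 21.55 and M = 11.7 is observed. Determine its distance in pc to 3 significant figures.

933 pc

m − M = 5 log₁₀(d/10 pc)
21.55 − (11.7) = 9.85 = 5 log₁₀(d/10)
d = 10 × 10^(9.85/5) = 10 × 10^1.970 = 933.3 pc.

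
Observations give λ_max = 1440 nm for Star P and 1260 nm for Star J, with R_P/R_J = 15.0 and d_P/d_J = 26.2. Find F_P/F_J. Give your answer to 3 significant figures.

Wien's law: T_P/T_J = λ_J/λ_P = 1260/1440 = 0.8750.
L_P/L_J = (R_P/R_J)²(T_P/T_J)⁴ = (15.0)²(0.8750)⁴ = 131.9.
F_P/F_J = (L_P/L_J)/(d_P/d_J)² = 131.9/(26.2)² = 0.1921.

0.192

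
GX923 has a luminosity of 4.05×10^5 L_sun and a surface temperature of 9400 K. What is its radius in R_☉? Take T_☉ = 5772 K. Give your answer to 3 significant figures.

240 R_☉

R/R_☉ = √(L/L_☉) / (T/T_☉)² = √(4.05×10^5) / (1.629)²
       = 636.4 / 2.652 = 240.0.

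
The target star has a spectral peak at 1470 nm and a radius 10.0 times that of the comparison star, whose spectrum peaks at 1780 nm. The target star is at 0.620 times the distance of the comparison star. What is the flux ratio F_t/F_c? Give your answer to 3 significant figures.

559

Wien's law: T_t/T_c = λ_c/λ_t = 1780/1470 = 1.211.
L_t/L_c = (R_t/R_c)²(T_t/T_c)⁴ = (10.0)²(1.211)⁴ = 215.0.
F_t/F_c = (L_t/L_c)/(d_t/d_c)² = 215.0/(0.620)² = 559.3.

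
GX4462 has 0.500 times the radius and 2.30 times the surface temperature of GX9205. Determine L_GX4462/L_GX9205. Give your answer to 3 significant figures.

From the Stefan–Boltzmann law, L ∝ R²T⁴, so
L_GX4462/L_GX9205 = (R_GX4462/R_GX9205)² (T_GX4462/T_GX9205)⁴ = (0.500)² × (2.30)⁴ = 0.2500 × 27.98 = 6.996.

7.00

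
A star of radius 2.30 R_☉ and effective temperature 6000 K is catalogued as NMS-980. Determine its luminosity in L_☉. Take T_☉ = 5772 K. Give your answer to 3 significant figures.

L/L_☉ = (R/R_☉)² (T/T_☉)⁴ = (2.30)² × (6000/5772)⁴
       = 5.290 × (1.040)⁴ = 5.290 × 1.168 = 6.177.

6.18 L_☉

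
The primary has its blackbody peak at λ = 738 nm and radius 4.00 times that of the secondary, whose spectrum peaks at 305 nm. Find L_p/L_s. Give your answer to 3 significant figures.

Wien's law gives T ∝ 1/λ_max, so T_p/T_s = λ_s/λ_p = 305/738 = 0.4133.
Then L ∝ R²T⁴ gives L_p/L_s = (4.00)² × (0.4133)⁴ = 16.00 × 0.02917 = 0.4668.

0.467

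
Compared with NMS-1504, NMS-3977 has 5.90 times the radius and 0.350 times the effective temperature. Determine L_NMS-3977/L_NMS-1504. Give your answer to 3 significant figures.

0.522

From the Stefan–Boltzmann law, L ∝ R²T⁴, so
L_NMS-3977/L_NMS-1504 = (R_NMS-3977/R_NMS-1504)² (T_NMS-3977/T_NMS-1504)⁴ = (5.90)² × (0.350)⁴ = 34.81 × 0.01501 = 0.5224.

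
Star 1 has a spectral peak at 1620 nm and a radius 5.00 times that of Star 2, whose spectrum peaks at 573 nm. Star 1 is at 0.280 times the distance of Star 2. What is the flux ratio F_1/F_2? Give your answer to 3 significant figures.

Wien's law: T_1/T_2 = λ_2/λ_1 = 573/1620 = 0.3537.
L_1/L_2 = (R_1/R_2)²(T_1/T_2)⁴ = (5.00)²(0.3537)⁴ = 0.3913.
F_1/F_2 = (L_1/L_2)/(d_1/d_2)² = 0.3913/(0.280)² = 4.991.

4.99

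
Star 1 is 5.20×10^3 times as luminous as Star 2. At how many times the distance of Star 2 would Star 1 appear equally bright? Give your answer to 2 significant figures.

Equal flux requires L_1/d_1² = L_2/d_2², so d_1/d_2 = √(L_1/L_2)
= √(5.20×10^3) = 72.11.

72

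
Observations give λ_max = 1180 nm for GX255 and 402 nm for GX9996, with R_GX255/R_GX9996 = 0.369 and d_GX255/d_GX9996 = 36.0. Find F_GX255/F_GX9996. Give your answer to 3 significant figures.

Wien's law: T_GX255/T_GX9996 = λ_GX9996/λ_GX255 = 402/1180 = 0.3407.
L_GX255/L_GX9996 = (R_GX255/R_GX9996)²(T_GX255/T_GX9996)⁴ = (0.369)²(0.3407)⁴ = 0.001834.
F_GX255/F_GX9996 = (L_GX255/L_GX9996)/(d_GX255/d_GX9996)² = 0.001834/(36.0)² = 1.415×10^-6.

1.42×10^-6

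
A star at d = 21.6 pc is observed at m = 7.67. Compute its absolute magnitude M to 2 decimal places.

M = m − 5 log₁₀(d/10 pc) = 7.67 − 5 log₁₀(21.6/10)
  = 7.67 − 5 × 0.334 = 7.67 − 1.67 = 6.00.

6.00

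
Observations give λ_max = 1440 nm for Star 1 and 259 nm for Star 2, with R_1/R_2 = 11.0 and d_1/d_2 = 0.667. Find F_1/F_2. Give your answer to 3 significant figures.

0.285

Wien's law: T_1/T_2 = λ_2/λ_1 = 259/1440 = 0.1799.
L_1/L_2 = (R_1/R_2)²(T_1/T_2)⁴ = (11.0)²(0.1799)⁴ = 0.1266.
F_1/F_2 = (L_1/L_2)/(d_1/d_2)² = 0.1266/(0.667)² = 0.2846.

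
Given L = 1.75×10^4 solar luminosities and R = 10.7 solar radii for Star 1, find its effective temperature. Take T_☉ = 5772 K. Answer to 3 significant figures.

T/T_☉ = (L/L_☉)^(1/4) / (R/R_☉)^(1/2)
T = 5772 × (1.75×10^4)^(1/4) / √(10.7) = 5772 × 11.50 / 3.271 = 2.030×10^4 K.

2.03×10^4 K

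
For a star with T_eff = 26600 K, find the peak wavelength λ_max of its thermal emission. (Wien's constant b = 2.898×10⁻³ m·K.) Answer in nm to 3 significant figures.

λ_max = b/T = 2.898×10⁻³ / 26600 = 1.09×10^-7 m = 108.9 nm.

109 nm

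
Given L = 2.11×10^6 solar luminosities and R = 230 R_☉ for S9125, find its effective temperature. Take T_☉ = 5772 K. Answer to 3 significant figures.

T/T_☉ = (L/L_☉)^(1/4) / (R/R_☉)^(1/2)
T = 5772 × (2.11×10^6)^(1/4) / √(230) = 5772 × 38.11 / 15.17 = 1.451×10^4 K.

1.45×10^4 K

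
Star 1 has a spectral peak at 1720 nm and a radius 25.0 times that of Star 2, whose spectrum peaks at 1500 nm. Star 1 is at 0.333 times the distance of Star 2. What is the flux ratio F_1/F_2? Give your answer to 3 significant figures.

3.26×10^3

Wien's law: T_1/T_2 = λ_2/λ_1 = 1500/1720 = 0.8721.
L_1/L_2 = (R_1/R_2)²(T_1/T_2)⁴ = (25.0)²(0.8721)⁴ = 361.5.
F_1/F_2 = (L_1/L_2)/(d_1/d_2)² = 361.5/(0.333)² = 3260.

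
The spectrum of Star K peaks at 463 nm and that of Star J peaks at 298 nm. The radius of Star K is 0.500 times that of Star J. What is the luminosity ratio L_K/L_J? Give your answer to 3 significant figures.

0.0429

Wien's law gives T ∝ 1/λ_max, so T_K/T_J = λ_J/λ_K = 298/463 = 0.6436.
Then L ∝ R²T⁴ gives L_K/L_J = (0.500)² × (0.6436)⁴ = 0.2500 × 0.1716 = 0.04290.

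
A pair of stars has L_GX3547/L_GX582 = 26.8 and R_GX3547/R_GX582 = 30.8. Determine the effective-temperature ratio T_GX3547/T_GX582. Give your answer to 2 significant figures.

0.41

L ∝ R²T⁴ gives T ∝ (L/R²)^(1/4), so
T_GX3547/T_GX582 = (26.8 / 30.8²)^(1/4) = (0.02825)^(1/4) = 0.4100.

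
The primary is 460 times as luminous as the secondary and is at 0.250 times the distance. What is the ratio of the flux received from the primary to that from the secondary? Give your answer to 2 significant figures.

F = L/(4πd²), so F_p/F_s = (L_p/L_s) / (d_p/d_s)²
= 460 / (0.250)² = 460 / 0.06250 = 7360.

7.4×10^3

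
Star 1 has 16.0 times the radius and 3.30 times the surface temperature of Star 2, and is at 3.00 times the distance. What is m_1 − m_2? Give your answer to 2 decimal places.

L_1/L_2 = (16.0)²(3.30)⁴ = 3.036×10^4.
F_1/F_2 = (L_1/L_2)/(d_1/d_2)² = 3.036×10^4/9.000 = 3373.
m_1 − m_2 = −2.5 log₁₀(3373) = -8.82.

-8.82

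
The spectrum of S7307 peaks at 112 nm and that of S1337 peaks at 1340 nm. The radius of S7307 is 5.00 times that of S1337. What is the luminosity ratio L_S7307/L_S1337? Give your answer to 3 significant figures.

5.12×10^5

Wien's law gives T ∝ 1/λ_max, so T_S7307/T_S1337 = λ_S1337/λ_S7307 = 1340/112 = 11.96.
Then L ∝ R²T⁴ gives L_S7307/L_S1337 = (5.00)² × (11.96)⁴ = 25.00 × 2.049×10^4 = 5.123×10^5.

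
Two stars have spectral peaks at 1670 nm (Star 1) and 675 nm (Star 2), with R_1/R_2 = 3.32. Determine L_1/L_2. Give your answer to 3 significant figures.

Wien's law gives T ∝ 1/λ_max, so T_1/T_2 = λ_2/λ_1 = 675/1670 = 0.4042.
Then L ∝ R²T⁴ gives L_1/L_2 = (3.32)² × (0.4042)⁴ = 11.02 × 0.02669 = 0.2942.

0.294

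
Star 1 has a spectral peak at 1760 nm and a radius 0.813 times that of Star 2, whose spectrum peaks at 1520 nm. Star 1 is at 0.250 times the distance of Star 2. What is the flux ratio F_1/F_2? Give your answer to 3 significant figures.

5.88

Wien's law: T_1/T_2 = λ_2/λ_1 = 1520/1760 = 0.8636.
L_1/L_2 = (R_1/R_2)²(T_1/T_2)⁴ = (0.813)²(0.8636)⁴ = 0.3677.
F_1/F_2 = (L_1/L_2)/(d_1/d_2)² = 0.3677/(0.250)² = 5.883.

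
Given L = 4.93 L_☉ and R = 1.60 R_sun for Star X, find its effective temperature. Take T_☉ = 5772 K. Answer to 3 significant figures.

6.80×10^3 K

T/T_☉ = (L/L_☉)^(1/4) / (R/R_☉)^(1/2)
T = 5772 × (4.93)^(1/4) / √(1.60) = 5772 × 1.490 / 1.265 = 6800 K.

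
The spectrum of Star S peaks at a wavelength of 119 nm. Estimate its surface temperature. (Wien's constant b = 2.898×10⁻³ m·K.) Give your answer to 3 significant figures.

2.44×10^4 K

T = b/λ_max = 2.898×10⁻³ / (119×10⁻⁹) = 2.435×10^4 K.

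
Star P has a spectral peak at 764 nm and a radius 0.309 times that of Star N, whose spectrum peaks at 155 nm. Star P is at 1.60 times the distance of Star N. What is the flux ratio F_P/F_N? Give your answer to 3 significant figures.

6.32×10^-5

Wien's law: T_P/T_N = λ_N/λ_P = 155/764 = 0.2029.
L_P/L_N = (R_P/R_N)²(T_P/T_N)⁴ = (0.309)²(0.2029)⁴ = 1.618×10^-4.
F_P/F_N = (L_P/L_N)/(d_P/d_N)² = 1.618×10^-4/(1.60)² = 6.319×10^-5.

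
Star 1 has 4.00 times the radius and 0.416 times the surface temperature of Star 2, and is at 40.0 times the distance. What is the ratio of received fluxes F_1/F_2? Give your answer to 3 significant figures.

2.99×10^-4

L_1/L_2 = (R_1/R_2)²(T_1/T_2)⁴ = (4.00)² × (0.416)⁴ = 0.4792.
F_1/F_2 = (L_1/L_2)/(d_1/d_2)² = 0.4792 / (40.0)² = 2.995×10^-4.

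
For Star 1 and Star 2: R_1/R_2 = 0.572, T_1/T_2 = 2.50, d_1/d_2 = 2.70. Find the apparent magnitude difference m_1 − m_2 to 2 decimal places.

L_1/L_2 = (0.572)²(2.50)⁴ = 12.78.
F_1/F_2 = (L_1/L_2)/(d_1/d_2)² = 12.78/7.290 = 1.753.
m_1 − m_2 = −2.5 log₁₀(1.753) = -0.61.

-0.61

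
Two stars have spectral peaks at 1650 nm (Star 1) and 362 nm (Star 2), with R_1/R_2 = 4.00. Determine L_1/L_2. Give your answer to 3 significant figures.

0.0371

Wien's law gives T ∝ 1/λ_max, so T_1/T_2 = λ_2/λ_1 = 362/1650 = 0.2194.
Then L ∝ R²T⁴ gives L_1/L_2 = (4.00)² × (0.2194)⁴ = 16.00 × 0.002317 = 0.03707.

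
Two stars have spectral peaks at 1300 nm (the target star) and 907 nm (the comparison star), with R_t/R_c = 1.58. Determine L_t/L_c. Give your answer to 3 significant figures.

Wien's law gives T ∝ 1/λ_max, so T_t/T_c = λ_c/λ_t = 907/1300 = 0.6977.
Then L ∝ R²T⁴ gives L_t/L_c = (1.58)² × (0.6977)⁴ = 2.496 × 0.2369 = 0.5915.

0.592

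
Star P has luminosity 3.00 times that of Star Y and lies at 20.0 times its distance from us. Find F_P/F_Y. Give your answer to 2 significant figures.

0.0075

F = L/(4πd²), so F_P/F_Y = (L_P/L_Y) / (d_P/d_Y)²
= 3.00 / (20.0)² = 3.00 / 400.0 = 0.007500.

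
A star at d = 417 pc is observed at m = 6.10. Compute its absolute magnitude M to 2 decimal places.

M = m − 5 log₁₀(d/10 pc) = 6.10 − 5 log₁₀(417/10)
  = 6.10 − 5 × 1.620 = 6.10 − 8.10 = -2.00.

-2.00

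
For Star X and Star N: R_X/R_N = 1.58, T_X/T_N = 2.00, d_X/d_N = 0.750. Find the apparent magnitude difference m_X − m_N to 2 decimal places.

-4.63

L_X/L_N = (1.58)²(2.00)⁴ = 39.94.
F_X/F_N = (L_X/L_N)/(d_X/d_N)² = 39.94/0.5625 = 71.01.
m_X − m_N = −2.5 log₁₀(71.01) = -4.63.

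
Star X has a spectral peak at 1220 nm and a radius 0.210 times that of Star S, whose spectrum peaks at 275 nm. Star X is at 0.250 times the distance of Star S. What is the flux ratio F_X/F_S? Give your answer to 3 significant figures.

0.00182

Wien's law: T_X/T_S = λ_S/λ_X = 275/1220 = 0.2254.
L_X/L_S = (R_X/R_S)²(T_X/T_S)⁴ = (0.210)²(0.2254)⁴ = 1.138×10^-4.
F_X/F_S = (L_X/L_S)/(d_X/d_S)² = 1.138×10^-4/(0.250)² = 0.001822.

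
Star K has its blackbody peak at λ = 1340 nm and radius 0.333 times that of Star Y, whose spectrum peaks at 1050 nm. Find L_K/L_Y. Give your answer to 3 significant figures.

0.0418

Wien's law gives T ∝ 1/λ_max, so T_K/T_Y = λ_Y/λ_K = 1050/1340 = 0.7836.
Then L ∝ R²T⁴ gives L_K/L_Y = (0.333)² × (0.7836)⁴ = 0.1109 × 0.3770 = 0.04180.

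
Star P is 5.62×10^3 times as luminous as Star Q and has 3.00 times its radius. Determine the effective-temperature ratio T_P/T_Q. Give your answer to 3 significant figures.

5.00

L ∝ R²T⁴ gives T ∝ (L/R²)^(1/4), so
T_P/T_Q = (5.62×10^3 / 3.00²)^(1/4) = (624.4)^(1/4) = 4.999.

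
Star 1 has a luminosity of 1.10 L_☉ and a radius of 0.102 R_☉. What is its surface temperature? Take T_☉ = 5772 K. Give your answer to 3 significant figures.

T/T_☉ = (L/L_☉)^(1/4) / (R/R_☉)^(1/2)
T = 5772 × (1.10)^(1/4) / √(0.102) = 5772 × 1.024 / 0.3194 = 1.851×10^4 K.

1.85×10^4 K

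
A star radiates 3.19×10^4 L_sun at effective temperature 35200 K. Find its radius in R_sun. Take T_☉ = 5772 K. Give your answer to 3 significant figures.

R/R_☉ = √(L/L_☉) / (T/T_☉)² = √(3.19×10^4) / (6.098)²
       = 178.6 / 37.19 = 4.802.

4.80 R_sun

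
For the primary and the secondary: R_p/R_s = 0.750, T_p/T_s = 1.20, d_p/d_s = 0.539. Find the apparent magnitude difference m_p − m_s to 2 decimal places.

-1.51

L_p/L_s = (0.750)²(1.20)⁴ = 1.166.
F_p/F_s = (L_p/L_s)/(d_p/d_s)² = 1.166/0.2905 = 4.015.
m_p − m_s = −2.5 log₁₀(4.015) = -1.51.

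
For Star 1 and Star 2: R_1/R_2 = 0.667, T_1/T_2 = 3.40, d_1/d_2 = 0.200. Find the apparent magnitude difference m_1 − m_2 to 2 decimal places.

L_1/L_2 = (0.667)²(3.40)⁴ = 59.45.
F_1/F_2 = (L_1/L_2)/(d_1/d_2)² = 59.45/0.04000 = 1486.
m_1 − m_2 = −2.5 log₁₀(1486) = -7.93.

-7.93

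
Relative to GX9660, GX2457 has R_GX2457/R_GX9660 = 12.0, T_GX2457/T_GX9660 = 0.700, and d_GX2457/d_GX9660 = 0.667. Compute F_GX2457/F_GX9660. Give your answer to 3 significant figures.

77.7

L_GX2457/L_GX9660 = (R_GX2457/R_GX9660)²(T_GX2457/T_GX9660)⁴ = (12.0)² × (0.700)⁴ = 34.57.
F_GX2457/F_GX9660 = (L_GX2457/L_GX9660)/(d_GX2457/d_GX9660)² = 34.57 / (0.667)² = 77.71.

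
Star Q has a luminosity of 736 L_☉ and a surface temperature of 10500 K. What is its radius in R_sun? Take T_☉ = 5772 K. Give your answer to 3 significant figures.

8.20 R_sun

R/R_☉ = √(L/L_☉) / (T/T_☉)² = √(736) / (1.819)²
       = 27.13 / 3.309 = 8.198.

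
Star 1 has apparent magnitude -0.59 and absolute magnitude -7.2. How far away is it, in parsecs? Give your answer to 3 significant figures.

210 pc

m − M = 5 log₁₀(d/10 pc)
-0.59 − (-7.2) = 6.61 = 5 log₁₀(d/10)
d = 10 × 10^(6.61/5) = 10 × 10^1.322 = 209.9 pc.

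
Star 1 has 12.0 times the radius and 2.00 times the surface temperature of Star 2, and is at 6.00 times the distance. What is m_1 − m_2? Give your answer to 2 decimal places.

L_1/L_2 = (12.0)²(2.00)⁴ = 2304.
F_1/F_2 = (L_1/L_2)/(d_1/d_2)² = 2304/36.00 = 64.00.
m_1 − m_2 = −2.5 log₁₀(64.00) = -4.52.

-4.52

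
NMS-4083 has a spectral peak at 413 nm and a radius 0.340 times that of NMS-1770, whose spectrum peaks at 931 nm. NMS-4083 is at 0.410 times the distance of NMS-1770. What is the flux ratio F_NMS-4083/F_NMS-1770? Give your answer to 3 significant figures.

17.8

Wien's law: T_NMS-4083/T_NMS-1770 = λ_NMS-1770/λ_NMS-4083 = 931/413 = 2.254.
L_NMS-4083/L_NMS-1770 = (R_NMS-4083/R_NMS-1770)²(T_NMS-4083/T_NMS-1770)⁴ = (0.340)²(2.254)⁴ = 2.985.
F_NMS-4083/F_NMS-1770 = (L_NMS-4083/L_NMS-1770)/(d_NMS-4083/d_NMS-1770)² = 2.985/(0.410)² = 17.76.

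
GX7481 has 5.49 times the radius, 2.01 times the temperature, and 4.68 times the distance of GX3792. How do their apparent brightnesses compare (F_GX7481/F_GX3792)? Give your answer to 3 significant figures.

L_GX7481/L_GX3792 = (R_GX7481/R_GX3792)²(T_GX7481/T_GX3792)⁴ = (5.49)² × (2.01)⁴ = 492.0.
F_GX7481/F_GX3792 = (L_GX7481/L_GX3792)/(d_GX7481/d_GX3792)² = 492.0 / (4.68)² = 22.46.

22.5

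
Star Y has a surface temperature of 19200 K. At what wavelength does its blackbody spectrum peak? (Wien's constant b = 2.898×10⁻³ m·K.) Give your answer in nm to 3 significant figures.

151 nm

λ_max = b/T = 2.898×10⁻³ / 19200 = 1.51×10^-7 m = 150.9 nm.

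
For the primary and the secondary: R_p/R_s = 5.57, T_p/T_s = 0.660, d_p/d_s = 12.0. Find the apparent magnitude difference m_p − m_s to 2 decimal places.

3.47

L_p/L_s = (5.57)²(0.660)⁴ = 5.887.
F_p/F_s = (L_p/L_s)/(d_p/d_s)² = 5.887/144.0 = 0.04088.
m_p − m_s = −2.5 log₁₀(0.04088) = 3.47.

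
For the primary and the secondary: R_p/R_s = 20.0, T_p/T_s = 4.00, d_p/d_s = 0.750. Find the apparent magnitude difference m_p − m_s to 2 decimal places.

-13.15

L_p/L_s = (20.0)²(4.00)⁴ = 1.024×10^5.
F_p/F_s = (L_p/L_s)/(d_p/d_s)² = 1.024×10^5/0.5625 = 1.820×10^5.
m_p − m_s = −2.5 log₁₀(1.820×10^5) = -13.15.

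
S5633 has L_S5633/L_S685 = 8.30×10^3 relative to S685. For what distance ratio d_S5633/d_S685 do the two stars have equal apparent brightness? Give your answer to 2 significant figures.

Equal flux requires L_S5633/d_S5633² = L_S685/d_S685², so d_S5633/d_S685 = √(L_S5633/L_S685)
= √(8.30×10^3) = 91.10.

91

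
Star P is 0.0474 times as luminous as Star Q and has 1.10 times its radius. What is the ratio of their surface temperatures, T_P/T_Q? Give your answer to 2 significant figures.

0.44

L ∝ R²T⁴ gives T ∝ (L/R²)^(1/4), so
T_P/T_Q = (0.0474 / 1.10²)^(1/4) = (0.03917)^(1/4) = 0.4449.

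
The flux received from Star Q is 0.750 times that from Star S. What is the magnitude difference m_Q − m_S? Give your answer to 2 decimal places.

0.31

m_Q − m_S = −2.5 log₁₀(F_Q/F_S) = −2.5 log₁₀(0.750) = −2.5 × (-0.125) = 0.312.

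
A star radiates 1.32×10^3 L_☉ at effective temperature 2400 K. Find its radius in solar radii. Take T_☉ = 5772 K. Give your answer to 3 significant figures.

R/R_☉ = √(L/L_☉) / (T/T_☉)² = √(1.32×10^3) / (0.4158)²
       = 36.33 / 0.1729 = 210.1.

210 solar radii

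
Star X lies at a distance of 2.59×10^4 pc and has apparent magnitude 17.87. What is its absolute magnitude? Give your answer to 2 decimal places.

0.80

M = m − 5 log₁₀(d/10 pc) = 17.87 − 5 log₁₀(2.59×10^4/10)
  = 17.87 − 5 × 3.413 = 17.87 − 17.07 = 0.80.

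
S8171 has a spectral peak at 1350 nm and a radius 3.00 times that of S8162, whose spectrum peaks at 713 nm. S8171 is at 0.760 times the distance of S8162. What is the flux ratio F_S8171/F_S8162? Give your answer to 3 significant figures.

1.21

Wien's law: T_S8171/T_S8162 = λ_S8162/λ_S8171 = 713/1350 = 0.5281.
L_S8171/L_S8162 = (R_S8171/R_S8162)²(T_S8171/T_S8162)⁴ = (3.00)²(0.5281)⁴ = 0.7003.
F_S8171/F_S8162 = (L_S8171/L_S8162)/(d_S8171/d_S8162)² = 0.7003/(0.760)² = 1.212.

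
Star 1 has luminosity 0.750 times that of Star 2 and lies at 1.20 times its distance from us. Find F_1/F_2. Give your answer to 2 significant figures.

0.52

F = L/(4πd²), so F_1/F_2 = (L_1/L_2) / (d_1/d_2)²
= 0.750 / (1.20)² = 0.750 / 1.440 = 0.5208.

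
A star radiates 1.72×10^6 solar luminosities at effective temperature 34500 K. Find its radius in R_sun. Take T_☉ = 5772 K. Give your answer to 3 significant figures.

R/R_☉ = √(L/L_☉) / (T/T_☉)² = √(1.72×10^6) / (5.977)²
       = 1311 / 35.73 = 36.71.

36.7 R_sun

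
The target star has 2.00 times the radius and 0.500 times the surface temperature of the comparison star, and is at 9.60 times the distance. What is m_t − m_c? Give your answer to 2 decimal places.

6.42

L_t/L_c = (2.00)²(0.500)⁴ = 0.2500.
F_t/F_c = (L_t/L_c)/(d_t/d_c)² = 0.2500/92.16 = 0.002713.
m_t − m_c = −2.5 log₁₀(0.002713) = 6.42.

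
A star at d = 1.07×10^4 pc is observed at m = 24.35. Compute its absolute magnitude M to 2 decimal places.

M = m − 5 log₁₀(d/10 pc) = 24.35 − 5 log₁₀(1.07×10^4/10)
  = 24.35 − 5 × 3.029 = 24.35 − 15.15 = 9.20.

9.20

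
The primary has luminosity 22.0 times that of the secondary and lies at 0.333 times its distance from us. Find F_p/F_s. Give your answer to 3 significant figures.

F = L/(4πd²), so F_p/F_s = (L_p/L_s) / (d_p/d_s)²
= 22.0 / (0.333)² = 22.0 / 0.1109 = 198.4.

198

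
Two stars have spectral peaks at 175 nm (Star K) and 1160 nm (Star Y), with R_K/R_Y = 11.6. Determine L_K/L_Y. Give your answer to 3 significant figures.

2.60×10^5

Wien's law gives T ∝ 1/λ_max, so T_K/T_Y = λ_Y/λ_K = 1160/175 = 6.629.
Then L ∝ R²T⁴ gives L_K/L_Y = (11.6)² × (6.629)⁴ = 134.6 × 1931 = 2.598×10^5.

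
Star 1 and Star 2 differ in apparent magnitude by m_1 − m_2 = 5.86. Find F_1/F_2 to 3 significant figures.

0.00453

F_1/F_2 = 10^(−(m_1 − m_2)/2.5) = 10^(-5.86/2.5) = 10^-2.344 = 0.004529.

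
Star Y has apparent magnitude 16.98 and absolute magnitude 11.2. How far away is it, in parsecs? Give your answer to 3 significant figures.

m − M = 5 log₁₀(d/10 pc)
16.98 − (11.2) = 5.78 = 5 log₁₀(d/10)
d = 10 × 10^(5.78/5) = 10 × 10^1.156 = 143.2 pc.

143 pc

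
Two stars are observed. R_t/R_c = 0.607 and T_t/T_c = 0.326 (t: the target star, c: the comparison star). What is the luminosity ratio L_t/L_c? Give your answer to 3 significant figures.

From the Stefan–Boltzmann law, L ∝ R²T⁴, so
L_t/L_c = (R_t/R_c)² (T_t/T_c)⁴ = (0.607)² × (0.326)⁴ = 0.3684 × 0.01129 = 0.004161.

0.00416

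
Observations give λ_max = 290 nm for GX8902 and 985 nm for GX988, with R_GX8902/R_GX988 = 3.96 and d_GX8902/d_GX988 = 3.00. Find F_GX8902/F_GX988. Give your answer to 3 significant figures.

Wien's law: T_GX8902/T_GX988 = λ_GX988/λ_GX8902 = 985/290 = 3.397.
L_GX8902/L_GX988 = (R_GX8902/R_GX988)²(T_GX8902/T_GX988)⁴ = (3.96)²(3.397)⁴ = 2087.
F_GX8902/F_GX988 = (L_GX8902/L_GX988)/(d_GX8902/d_GX988)² = 2087/(3.00)² = 231.9.

232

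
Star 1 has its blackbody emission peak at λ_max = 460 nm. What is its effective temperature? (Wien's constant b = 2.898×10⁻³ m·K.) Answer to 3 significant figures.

T = b/λ_max = 2.898×10⁻³ / (460×10⁻⁹) = 6300 K.

6.30×10^3 K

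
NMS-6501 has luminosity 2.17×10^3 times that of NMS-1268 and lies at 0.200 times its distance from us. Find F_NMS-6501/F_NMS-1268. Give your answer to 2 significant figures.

F = L/(4πd²), so F_NMS-6501/F_NMS-1268 = (L_NMS-6501/L_NMS-1268) / (d_NMS-6501/d_NMS-1268)²
= 2.17×10^3 / (0.200)² = 2.17×10^3 / 0.04000 = 5.425×10^4.

5.4×10^4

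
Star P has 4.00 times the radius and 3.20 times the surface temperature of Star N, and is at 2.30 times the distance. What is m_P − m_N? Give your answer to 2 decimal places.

-6.25

L_P/L_N = (4.00)²(3.20)⁴ = 1678.
F_P/F_N = (L_P/L_N)/(d_P/d_N)² = 1678/5.290 = 317.1.
m_P − m_N = −2.5 log₁₀(317.1) = -6.25.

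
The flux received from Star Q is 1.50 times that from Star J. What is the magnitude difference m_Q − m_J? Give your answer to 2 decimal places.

-0.44

m_Q − m_J = −2.5 log₁₀(F_Q/F_J) = −2.5 log₁₀(1.50) = −2.5 × (0.176) = -0.440.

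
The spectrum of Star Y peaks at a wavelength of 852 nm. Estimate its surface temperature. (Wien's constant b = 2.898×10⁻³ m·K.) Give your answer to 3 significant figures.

3.40×10^3 K

T = b/λ_max = 2.898×10⁻³ / (852×10⁻⁹) = 3401 K.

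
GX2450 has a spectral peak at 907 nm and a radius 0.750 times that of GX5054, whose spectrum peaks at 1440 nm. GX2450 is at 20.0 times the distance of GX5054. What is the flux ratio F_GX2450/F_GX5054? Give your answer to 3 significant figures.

0.00893

Wien's law: T_GX2450/T_GX5054 = λ_GX5054/λ_GX2450 = 1440/907 = 1.588.
L_GX2450/L_GX5054 = (R_GX2450/R_GX5054)²(T_GX2450/T_GX5054)⁴ = (0.750)²(1.588)⁴ = 3.574.
F_GX2450/F_GX5054 = (L_GX2450/L_GX5054)/(d_GX2450/d_GX5054)² = 3.574/(20.0)² = 0.008935.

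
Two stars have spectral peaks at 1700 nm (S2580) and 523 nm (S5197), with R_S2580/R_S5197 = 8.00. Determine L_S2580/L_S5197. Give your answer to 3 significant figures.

Wien's law gives T ∝ 1/λ_max, so T_S2580/T_S5197 = λ_S5197/λ_S2580 = 523/1700 = 0.3076.
Then L ∝ R²T⁴ gives L_S2580/L_S5197 = (8.00)² × (0.3076)⁴ = 64.00 × 0.008958 = 0.5733.

0.573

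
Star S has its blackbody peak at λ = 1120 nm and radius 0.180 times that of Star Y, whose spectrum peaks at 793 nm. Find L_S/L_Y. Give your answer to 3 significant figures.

Wien's law gives T ∝ 1/λ_max, so T_S/T_Y = λ_Y/λ_S = 793/1120 = 0.7080.
Then L ∝ R²T⁴ gives L_S/L_Y = (0.180)² × (0.7080)⁴ = 0.03240 × 0.2513 = 0.008143.

0.00814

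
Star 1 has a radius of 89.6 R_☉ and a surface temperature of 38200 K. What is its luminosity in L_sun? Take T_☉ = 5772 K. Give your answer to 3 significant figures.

1.54×10^7 L_sun

L/L_☉ = (R/R_☉)² (T/T_☉)⁴ = (89.6)² × (38200/5772)⁴
       = 8028 × (6.618)⁴ = 8028 × 1918 = 1.540×10^7.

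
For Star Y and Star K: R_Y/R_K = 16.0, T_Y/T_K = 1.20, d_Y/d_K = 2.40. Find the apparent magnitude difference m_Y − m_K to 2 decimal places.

L_Y/L_K = (16.0)²(1.20)⁴ = 530.8.
F_Y/F_K = (L_Y/L_K)/(d_Y/d_K)² = 530.8/5.760 = 92.16.
m_Y − m_K = −2.5 log₁₀(92.16) = -4.91.

-4.91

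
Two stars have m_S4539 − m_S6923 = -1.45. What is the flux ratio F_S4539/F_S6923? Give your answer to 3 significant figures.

3.80

F_S4539/F_S6923 = 10^(−(m_S4539 − m_S6923)/2.5) = 10^(1.45/2.5) = 10^0.580 = 3.802.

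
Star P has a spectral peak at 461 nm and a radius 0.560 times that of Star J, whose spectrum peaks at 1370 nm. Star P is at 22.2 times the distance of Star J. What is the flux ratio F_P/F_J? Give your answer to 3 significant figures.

0.0496

Wien's law: T_P/T_J = λ_J/λ_P = 1370/461 = 2.972.
L_P/L_J = (R_P/R_J)²(T_P/T_J)⁴ = (0.560)²(2.972)⁴ = 24.46.
F_P/F_J = (L_P/L_J)/(d_P/d_J)² = 24.46/(22.2)² = 0.04963.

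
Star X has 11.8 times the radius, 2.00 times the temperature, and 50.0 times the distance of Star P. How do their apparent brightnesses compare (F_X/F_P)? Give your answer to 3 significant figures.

L_X/L_P = (R_X/R_P)²(T_X/T_P)⁴ = (11.8)² × (2.00)⁴ = 2228.
F_X/F_P = (L_X/L_P)/(d_X/d_P)² = 2228 / (50.0)² = 0.8911.

0.891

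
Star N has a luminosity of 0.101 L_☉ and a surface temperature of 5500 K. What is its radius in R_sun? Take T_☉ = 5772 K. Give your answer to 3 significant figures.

R/R_☉ = √(L/L_☉) / (T/T_☉)² = √(0.101) / (0.9529)²
       = 0.3178 / 0.9080 = 0.3500.

0.350 R_sun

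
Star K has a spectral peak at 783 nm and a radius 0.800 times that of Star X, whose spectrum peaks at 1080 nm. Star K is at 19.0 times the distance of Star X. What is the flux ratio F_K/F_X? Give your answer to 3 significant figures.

Wien's law: T_K/T_X = λ_X/λ_K = 1080/783 = 1.379.
L_K/L_X = (R_K/R_X)²(T_K/T_X)⁴ = (0.800)²(1.379)⁴ = 2.316.
F_K/F_X = (L_K/L_X)/(d_K/d_X)² = 2.316/(19.0)² = 0.006417.

0.00642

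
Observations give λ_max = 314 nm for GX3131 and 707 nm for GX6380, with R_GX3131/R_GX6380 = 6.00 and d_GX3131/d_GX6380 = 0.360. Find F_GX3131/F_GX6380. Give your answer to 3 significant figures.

Wien's law: T_GX3131/T_GX6380 = λ_GX6380/λ_GX3131 = 707/314 = 2.252.
L_GX3131/L_GX6380 = (R_GX3131/R_GX6380)²(T_GX3131/T_GX6380)⁴ = (6.00)²(2.252)⁴ = 925.3.
F_GX3131/F_GX6380 = (L_GX3131/L_GX6380)/(d_GX3131/d_GX6380)² = 925.3/(0.360)² = 7139.

7.14×10^3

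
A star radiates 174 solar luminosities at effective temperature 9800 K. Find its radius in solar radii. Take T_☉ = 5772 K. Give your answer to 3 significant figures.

4.58 solar radii

R/R_☉ = √(L/L_☉) / (T/T_☉)² = √(174) / (1.698)²
       = 13.19 / 2.883 = 4.576.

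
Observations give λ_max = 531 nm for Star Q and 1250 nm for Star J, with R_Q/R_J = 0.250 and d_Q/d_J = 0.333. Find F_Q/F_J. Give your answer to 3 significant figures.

Wien's law: T_Q/T_J = λ_J/λ_Q = 1250/531 = 2.354.
L_Q/L_J = (R_Q/R_J)²(T_Q/T_J)⁴ = (0.250)²(2.354)⁴ = 1.919.
F_Q/F_J = (L_Q/L_J)/(d_Q/d_J)² = 1.919/(0.333)² = 17.31.

17.3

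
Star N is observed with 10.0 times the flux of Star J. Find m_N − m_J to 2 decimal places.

m_N − m_J = −2.5 log₁₀(F_N/F_J) = −2.5 log₁₀(10.0) = −2.5 × (1.000) = -2.500.

-2.50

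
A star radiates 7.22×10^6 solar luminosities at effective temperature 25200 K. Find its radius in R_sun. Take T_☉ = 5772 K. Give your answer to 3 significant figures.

141 R_sun

R/R_☉ = √(L/L_☉) / (T/T_☉)² = √(7.22×10^6) / (4.366)²
       = 2687 / 19.06 = 141.0.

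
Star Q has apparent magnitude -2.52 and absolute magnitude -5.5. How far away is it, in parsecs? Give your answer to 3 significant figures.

m − M = 5 log₁₀(d/10 pc)
-2.52 − (-5.5) = 2.98 = 5 log₁₀(d/10)
d = 10 × 10^(2.98/5) = 10 × 10^0.596 = 39.45 pc.

39.4 pc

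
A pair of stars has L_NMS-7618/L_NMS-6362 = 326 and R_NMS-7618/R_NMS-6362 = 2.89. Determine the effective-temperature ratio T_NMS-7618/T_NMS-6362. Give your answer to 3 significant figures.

L ∝ R²T⁴ gives T ∝ (L/R²)^(1/4), so
T_NMS-7618/T_NMS-6362 = (326 / 2.89²)^(1/4) = (39.03)^(1/4) = 2.500.

2.50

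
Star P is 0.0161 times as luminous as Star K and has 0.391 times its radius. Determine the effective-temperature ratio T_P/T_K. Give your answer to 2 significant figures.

0.57

L ∝ R²T⁴ gives T ∝ (L/R²)^(1/4), so
T_P/T_K = (0.0161 / 0.391²)^(1/4) = (0.1053)^(1/4) = 0.5697.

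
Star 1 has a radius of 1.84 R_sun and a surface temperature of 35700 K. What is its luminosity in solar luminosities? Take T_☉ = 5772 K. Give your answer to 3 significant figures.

4.95×10^3 solar luminosities

L/L_☉ = (R/R_☉)² (T/T_☉)⁴ = (1.84)² × (35700/5772)⁴
       = 3.386 × (6.185)⁴ = 3.386 × 1463 = 4955.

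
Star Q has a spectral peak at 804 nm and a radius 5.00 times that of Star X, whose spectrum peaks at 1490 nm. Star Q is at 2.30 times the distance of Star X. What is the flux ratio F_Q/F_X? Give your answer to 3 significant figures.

55.7

Wien's law: T_Q/T_X = λ_X/λ_Q = 1490/804 = 1.853.
L_Q/L_X = (R_Q/R_X)²(T_Q/T_X)⁴ = (5.00)²(1.853)⁴ = 294.9.
F_Q/F_X = (L_Q/L_X)/(d_Q/d_X)² = 294.9/(2.30)² = 55.74.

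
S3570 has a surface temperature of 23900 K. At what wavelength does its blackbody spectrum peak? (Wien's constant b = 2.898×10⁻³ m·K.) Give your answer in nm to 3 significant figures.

121 nm

λ_max = b/T = 2.898×10⁻³ / 23900 = 1.21×10^-7 m = 121.3 nm.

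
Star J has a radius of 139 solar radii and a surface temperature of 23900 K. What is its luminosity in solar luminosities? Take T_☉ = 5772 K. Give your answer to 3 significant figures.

L/L_☉ = (R/R_☉)² (T/T_☉)⁴ = (139)² × (23900/5772)⁴
       = 1.932×10^4 × (4.141)⁴ = 1.932×10^4 × 294.0 = 5.680×10^6.

5.68×10^6 solar luminosities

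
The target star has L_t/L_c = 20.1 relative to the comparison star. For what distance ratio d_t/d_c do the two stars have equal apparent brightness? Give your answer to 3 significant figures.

4.48

Equal flux requires L_t/d_t² = L_c/d_c², so d_t/d_c = √(L_t/L_c)
= √(20.1) = 4.483.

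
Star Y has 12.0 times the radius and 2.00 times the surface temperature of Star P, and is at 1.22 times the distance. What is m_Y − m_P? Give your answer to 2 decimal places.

-7.97

L_Y/L_P = (12.0)²(2.00)⁴ = 2304.
F_Y/F_P = (L_Y/L_P)/(d_Y/d_P)² = 2304/1.488 = 1548.
m_Y − m_P = −2.5 log₁₀(1548) = -7.97.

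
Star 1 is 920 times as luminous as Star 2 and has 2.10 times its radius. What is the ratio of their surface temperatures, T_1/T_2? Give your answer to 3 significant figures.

3.80

L ∝ R²T⁴ gives T ∝ (L/R²)^(1/4), so
T_1/T_2 = (920 / 2.10²)^(1/4) = (208.6)^(1/4) = 3.800.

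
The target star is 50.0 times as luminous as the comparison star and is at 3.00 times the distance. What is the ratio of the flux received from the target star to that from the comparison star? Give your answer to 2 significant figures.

5.6

F = L/(4πd²), so F_t/F_c = (L_t/L_c) / (d_t/d_c)²
= 50.0 / (3.00)² = 50.0 / 9.000 = 5.556.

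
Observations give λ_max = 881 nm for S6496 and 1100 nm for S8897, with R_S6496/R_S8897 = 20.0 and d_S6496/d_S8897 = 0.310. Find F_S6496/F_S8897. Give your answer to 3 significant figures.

Wien's law: T_S6496/T_S8897 = λ_S8897/λ_S6496 = 1100/881 = 1.249.
L_S6496/L_S8897 = (R_S6496/R_S8897)²(T_S6496/T_S8897)⁴ = (20.0)²(1.249)⁴ = 972.1.
F_S6496/F_S8897 = (L_S6496/L_S8897)/(d_S6496/d_S8897)² = 972.1/(0.310)² = 1.012×10^4.

1.01×10^4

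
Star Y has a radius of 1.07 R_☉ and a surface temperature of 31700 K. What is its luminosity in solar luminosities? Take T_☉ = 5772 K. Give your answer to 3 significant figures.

1.04×10^3 solar luminosities

L/L_☉ = (R/R_☉)² (T/T_☉)⁴ = (1.07)² × (31700/5772)⁴
       = 1.145 × (5.492)⁴ = 1.145 × 909.8 = 1042.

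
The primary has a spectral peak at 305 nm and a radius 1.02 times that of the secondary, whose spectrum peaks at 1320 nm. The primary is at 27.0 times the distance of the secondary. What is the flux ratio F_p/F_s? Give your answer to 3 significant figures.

Wien's law: T_p/T_s = λ_s/λ_p = 1320/305 = 4.328.
L_p/L_s = (R_p/R_s)²(T_p/T_s)⁴ = (1.02)²(4.328)⁴ = 365.0.
F_p/F_s = (L_p/L_s)/(d_p/d_s)² = 365.0/(27.0)² = 0.5007.

0.501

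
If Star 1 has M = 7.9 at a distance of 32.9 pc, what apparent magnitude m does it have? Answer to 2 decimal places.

10.49

m = M + 5 log₁₀(d/10 pc) = 7.9 + 5 log₁₀(32.9/10)
  = 7.9 + 5 × 0.517 = 7.9 + 2.59 = 10.49.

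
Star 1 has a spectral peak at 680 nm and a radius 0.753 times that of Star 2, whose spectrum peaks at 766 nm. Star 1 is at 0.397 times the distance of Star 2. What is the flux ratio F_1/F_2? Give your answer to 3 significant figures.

Wien's law: T_1/T_2 = λ_2/λ_1 = 766/680 = 1.126.
L_1/L_2 = (R_1/R_2)²(T_1/T_2)⁴ = (0.753)²(1.126)⁴ = 0.9130.
F_1/F_2 = (L_1/L_2)/(d_1/d_2)² = 0.9130/(0.397)² = 5.793.

5.79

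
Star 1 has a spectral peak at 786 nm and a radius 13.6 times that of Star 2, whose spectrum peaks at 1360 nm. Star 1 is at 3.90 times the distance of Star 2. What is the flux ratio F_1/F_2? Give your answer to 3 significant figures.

109

Wien's law: T_1/T_2 = λ_2/λ_1 = 1360/786 = 1.730.
L_1/L_2 = (R_1/R_2)²(T_1/T_2)⁴ = (13.6)²(1.730)⁴ = 1658.
F_1/F_2 = (L_1/L_2)/(d_1/d_2)² = 1658/(3.90)² = 109.0.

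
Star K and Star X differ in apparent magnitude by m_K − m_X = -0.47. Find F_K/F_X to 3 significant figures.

F_K/F_X = 10^(−(m_K − m_X)/2.5) = 10^(0.47/2.5) = 10^0.188 = 1.542.

1.54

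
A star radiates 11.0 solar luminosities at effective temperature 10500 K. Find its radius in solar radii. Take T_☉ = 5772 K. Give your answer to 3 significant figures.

R/R_☉ = √(L/L_☉) / (T/T_☉)² = √(11.0) / (1.819)²
       = 3.317 / 3.309 = 1.002.

1.00 solar radii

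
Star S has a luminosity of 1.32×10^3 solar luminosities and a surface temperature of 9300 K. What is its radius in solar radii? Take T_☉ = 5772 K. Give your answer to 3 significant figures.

R/R_☉ = √(L/L_☉) / (T/T_☉)² = √(1.32×10^3) / (1.611)²
       = 36.33 / 2.596 = 14.00.

14.0 solar radii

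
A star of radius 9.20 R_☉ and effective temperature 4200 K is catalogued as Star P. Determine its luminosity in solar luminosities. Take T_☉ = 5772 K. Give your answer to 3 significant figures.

23.7 solar luminosities

L/L_☉ = (R/R_☉)² (T/T_☉)⁴ = (9.20)² × (4200/5772)⁴
       = 84.64 × (0.7277)⁴ = 84.64 × 0.2803 = 23.73.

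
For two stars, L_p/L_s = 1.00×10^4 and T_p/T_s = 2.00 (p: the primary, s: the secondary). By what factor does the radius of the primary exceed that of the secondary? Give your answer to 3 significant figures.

L ∝ R²T⁴ gives R ∝ √L / T², so
R_p/R_s = √(1.00×10^4) / (2.00)² = 100.0 / 4.000 = 25.00.

25.0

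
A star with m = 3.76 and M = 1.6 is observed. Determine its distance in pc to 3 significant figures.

m − M = 5 log₁₀(d/10 pc)
3.76 − (1.6) = 2.16 = 5 log₁₀(d/10)
d = 10 × 10^(2.16/5) = 10 × 10^0.432 = 27.04 pc.

27.0 pc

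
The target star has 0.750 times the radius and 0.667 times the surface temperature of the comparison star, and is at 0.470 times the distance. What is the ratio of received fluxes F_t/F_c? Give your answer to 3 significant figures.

0.504

L_t/L_c = (R_t/R_c)²(T_t/T_c)⁴ = (0.750)² × (0.667)⁴ = 0.1113.
F_t/F_c = (L_t/L_c)/(d_t/d_c)² = 0.1113 / (0.470)² = 0.5040.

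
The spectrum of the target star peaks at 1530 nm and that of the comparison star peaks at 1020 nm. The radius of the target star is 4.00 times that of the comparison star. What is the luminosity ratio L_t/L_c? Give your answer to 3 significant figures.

3.16

Wien's law gives T ∝ 1/λ_max, so T_t/T_c = λ_c/λ_t = 1020/1530 = 0.6667.
Then L ∝ R²T⁴ gives L_t/L_c = (4.00)² × (0.6667)⁴ = 16.00 × 0.1975 = 3.160.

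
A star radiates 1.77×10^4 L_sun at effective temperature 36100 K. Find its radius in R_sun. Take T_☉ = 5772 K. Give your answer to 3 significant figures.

R/R_☉ = √(L/L_☉) / (T/T_☉)² = √(1.77×10^4) / (6.254)²
       = 133.0 / 39.12 = 3.401.

3.40 R_sun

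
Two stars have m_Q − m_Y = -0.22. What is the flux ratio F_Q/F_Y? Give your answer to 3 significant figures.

F_Q/F_Y = 10^(−(m_Q − m_Y)/2.5) = 10^(0.22/2.5) = 10^0.088 = 1.225.

1.22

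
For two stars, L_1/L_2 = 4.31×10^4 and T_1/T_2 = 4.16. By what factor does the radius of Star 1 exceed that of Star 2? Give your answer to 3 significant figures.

L ∝ R²T⁴ gives R ∝ √L / T², so
R_1/R_2 = √(4.31×10^4) / (4.16)² = 207.6 / 17.31 = 12.00.

12.0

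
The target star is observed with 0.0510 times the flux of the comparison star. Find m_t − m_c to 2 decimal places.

3.23

m_t − m_c = −2.5 log₁₀(F_t/F_c) = −2.5 log₁₀(0.0510) = −2.5 × (-1.292) = 3.231.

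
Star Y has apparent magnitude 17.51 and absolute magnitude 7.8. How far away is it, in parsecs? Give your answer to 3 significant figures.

m − M = 5 log₁₀(d/10 pc)
17.51 − (7.8) = 9.71 = 5 log₁₀(d/10)
d = 10 × 10^(9.71/5) = 10 × 10^1.942 = 875.0 pc.

875 pc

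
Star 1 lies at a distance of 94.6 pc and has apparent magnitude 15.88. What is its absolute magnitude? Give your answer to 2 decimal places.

11.00

M = m − 5 log₁₀(d/10 pc) = 15.88 − 5 log₁₀(94.6/10)
  = 15.88 − 5 × 0.976 = 15.88 − 4.88 = 11.00.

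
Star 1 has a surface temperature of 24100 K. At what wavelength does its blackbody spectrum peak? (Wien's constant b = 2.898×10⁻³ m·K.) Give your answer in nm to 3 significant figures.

120 nm

λ_max = b/T = 2.898×10⁻³ / 24100 = 1.20×10^-7 m = 120.2 nm.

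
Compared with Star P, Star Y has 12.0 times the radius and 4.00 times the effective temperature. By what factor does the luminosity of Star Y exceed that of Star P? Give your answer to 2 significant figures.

From the Stefan–Boltzmann law, L ∝ R²T⁴, so
L_Y/L_P = (R_Y/R_P)² (T_Y/T_P)⁴ = (12.0)² × (4.00)⁴ = 144.0 × 256.0 = 3.686×10^4.

3.7×10^4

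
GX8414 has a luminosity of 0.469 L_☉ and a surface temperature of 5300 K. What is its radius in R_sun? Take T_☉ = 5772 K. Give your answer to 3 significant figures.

R/R_☉ = √(L/L_☉) / (T/T_☉)² = √(0.469) / (0.9182)²
       = 0.6848 / 0.8431 = 0.8122.

0.812 R_sun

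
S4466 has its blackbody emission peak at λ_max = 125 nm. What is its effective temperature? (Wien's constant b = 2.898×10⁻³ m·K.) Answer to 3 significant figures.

2.32×10^4 K

T = b/λ_max = 2.898×10⁻³ / (125×10⁻⁹) = 2.318×10^4 K.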